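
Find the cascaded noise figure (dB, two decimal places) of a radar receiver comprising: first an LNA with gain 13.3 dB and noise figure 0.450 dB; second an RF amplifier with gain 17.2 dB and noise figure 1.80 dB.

Convert to linear (a loss of L dB is a gain of −L dB): F_i = 10^(NF_i/10), G_i = 10^(G_i,dB/10)
  Stage 1: F_1 = 10^(0.450/10) = 1.109, G_1 = 10^(13.3/10) = 21.38
  Stage 2: F_2 = 10^(1.80/10) = 1.514, G_2 = 10^(17.2/10) = 52.48
Friis cascade:
  F = 1.109 + (1.514 − 1)/21.38 = 1.133
NF = 10 log₁₀(1.133) = 0.54 dB

0.54 dB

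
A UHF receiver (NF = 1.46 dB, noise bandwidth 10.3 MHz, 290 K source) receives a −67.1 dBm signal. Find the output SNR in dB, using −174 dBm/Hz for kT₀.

Noise floor: N = −174 + 10 log₁₀(B) + NF
10 log₁₀(1.03×10⁷) = 70.13 dB
N = −174 + 70.13 + 1.46 = −102.41 dBm
SNR = P_sig − N = −67.1 − (−102.41) = 35.31 dB → 35.3 dB

35.3 dB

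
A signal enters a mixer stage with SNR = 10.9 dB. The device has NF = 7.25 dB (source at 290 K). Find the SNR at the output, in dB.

3.65 dB

By definition F = SNR_in/SNR_out, so in dB: SNR_out = SNR_in − NF
SNR_out = 10.9 − 7.25 = 3.65 dB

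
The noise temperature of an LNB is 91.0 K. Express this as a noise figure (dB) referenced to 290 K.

1.19 dB

F = 1 + T_e/T₀ = 1 + 91.0/290 = 1.31379
NF = 10 log₁₀(1.31379) = 1.19 dB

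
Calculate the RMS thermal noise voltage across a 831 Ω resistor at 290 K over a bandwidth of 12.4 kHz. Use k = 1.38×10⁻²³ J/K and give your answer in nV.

V_n = √(4kTRB)
4kTRB = 4 × 1.38×10⁻²³ × 290 × 8.31×10² × 1.24×10⁴ = 1.65×10⁻¹³ V²
V_n = √(1.65×10⁻¹³) = 4.06×10⁻⁷ V = 406 nV

406 nV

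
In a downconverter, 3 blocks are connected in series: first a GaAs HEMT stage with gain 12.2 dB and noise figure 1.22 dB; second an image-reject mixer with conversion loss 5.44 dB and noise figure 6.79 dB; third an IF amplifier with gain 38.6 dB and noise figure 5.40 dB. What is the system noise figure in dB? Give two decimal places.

3.16 dB

Convert to linear (a loss of L dB is a gain of −L dB): F_i = 10^(NF_i/10), G_i = 10^(G_i,dB/10)
  Stage 1: F_1 = 10^(1.22/10) = 1.324, G_1 = 10^(12.2/10) = 16.60
  Stage 2: F_2 = 10^(6.79/10) = 4.775, G_2 = 10^(−5.44/10) = 0.2858
  Stage 3: F_3 = 10^(5.40/10) = 3.467, G_3 = 10^(38.6/10) = 7244
Friis cascade:
  F = 1.324 + (4.775 − 1)/16.60 + (3.467 − 1)/4.742 = 2.072
NF = 10 log₁₀(2.072) = 3.16 dB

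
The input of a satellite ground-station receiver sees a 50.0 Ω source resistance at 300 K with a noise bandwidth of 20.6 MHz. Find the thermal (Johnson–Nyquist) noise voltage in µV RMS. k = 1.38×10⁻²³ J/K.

V_n = √(4kTRB)
4kTRB = 4 × 1.38×10⁻²³ × 300 × 5.00×10¹ × 2.06×10⁷ = 1.71×10⁻¹¹ V²
V_n = √(1.71×10⁻¹¹) = 4.13×10⁻⁶ V = 4.13 µV

4.13 µV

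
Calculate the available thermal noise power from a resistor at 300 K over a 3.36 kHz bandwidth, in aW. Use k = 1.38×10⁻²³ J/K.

13.9 aW

P_n = kTB = 1.38×10⁻²³ × 300 × 3.36×10³ = 1.39×10⁻¹⁷ W = 13.9 aW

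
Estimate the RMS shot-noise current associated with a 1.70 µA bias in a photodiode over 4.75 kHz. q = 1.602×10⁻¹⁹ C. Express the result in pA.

I_n = √(2qI·B)
2qI·B = 2 × 1.602×10⁻¹⁹ × 1.70×10⁻⁶ × 4.75×10³ = 2.59×10⁻²¹ A²
I_n = √(2.59×10⁻²¹) = 5.09×10⁻¹¹ A = 50.9 pA

50.9 pA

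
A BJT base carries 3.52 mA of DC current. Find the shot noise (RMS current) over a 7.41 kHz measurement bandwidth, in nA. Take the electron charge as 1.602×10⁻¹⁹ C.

I_n = √(2qI·B)
2qI·B = 2 × 1.602×10⁻¹⁹ × 3.52×10⁻³ × 7.41×10³ = 8.36×10⁻¹⁸ A²
I_n = √(8.36×10⁻¹⁸) = 2.89×10⁻⁹ A = 2.89 nA

2.89 nA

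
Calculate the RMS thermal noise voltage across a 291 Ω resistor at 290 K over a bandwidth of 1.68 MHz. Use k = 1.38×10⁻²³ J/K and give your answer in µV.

2.80 µV

V_n = √(4kTRB)
4kTRB = 4 × 1.38×10⁻²³ × 290 × 2.91×10² × 1.68×10⁶ = 7.83×10⁻¹² V²
V_n = √(7.83×10⁻¹²) = 2.80×10⁻⁶ V = 2.80 µV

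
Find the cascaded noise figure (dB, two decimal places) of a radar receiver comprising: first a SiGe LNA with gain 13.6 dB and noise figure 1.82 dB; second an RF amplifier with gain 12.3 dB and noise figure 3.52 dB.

Convert to linear (a loss of L dB is a gain of −L dB): F_i = 10^(NF_i/10), G_i = 10^(G_i,dB/10)
  Stage 1: F_1 = 10^(1.82/10) = 1.521, G_1 = 10^(13.6/10) = 22.91
  Stage 2: F_2 = 10^(3.52/10) = 2.249, G_2 = 10^(12.3/10) = 16.98
Friis cascade:
  F = 1.521 + (2.249 − 1)/22.91 = 1.575
NF = 10 log₁₀(1.575) = 1.97 dB

1.97 dB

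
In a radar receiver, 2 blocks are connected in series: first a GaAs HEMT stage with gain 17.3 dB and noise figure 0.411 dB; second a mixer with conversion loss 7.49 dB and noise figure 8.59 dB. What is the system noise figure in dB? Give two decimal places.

0.85 dB

Convert to linear (a loss of L dB is a gain of −L dB): F_i = 10^(NF_i/10), G_i = 10^(G_i,dB/10)
  Stage 1: F_1 = 10^(0.411/10) = 1.099, G_1 = 10^(17.3/10) = 53.70
  Stage 2: F_2 = 10^(8.59/10) = 7.228, G_2 = 10^(−7.49/10) = 0.1782
Friis cascade:
  F = 1.099 + (7.228 − 1)/53.70 = 1.215
NF = 10 log₁₀(1.215) = 0.85 dB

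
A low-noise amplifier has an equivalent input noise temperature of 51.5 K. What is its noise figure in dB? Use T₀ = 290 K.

0.710 dB

F = 1 + T_e/T₀ = 1 + 51.5/290 = 1.17759
NF = 10 log₁₀(1.17759) = 0.710 dB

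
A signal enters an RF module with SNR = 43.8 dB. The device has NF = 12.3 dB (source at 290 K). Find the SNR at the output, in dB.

31.5 dB

By definition F = SNR_in/SNR_out, so in dB: SNR_out = SNR_in − NF
SNR_out = 43.8 − 12.3 = 31.5 dB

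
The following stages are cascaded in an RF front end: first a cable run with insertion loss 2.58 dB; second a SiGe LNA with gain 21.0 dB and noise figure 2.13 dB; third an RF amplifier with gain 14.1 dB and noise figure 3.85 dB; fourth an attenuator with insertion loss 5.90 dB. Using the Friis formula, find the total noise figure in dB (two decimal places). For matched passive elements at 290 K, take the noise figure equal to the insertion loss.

4.74 dB

Convert to linear (a loss of L dB is a gain of −L dB): F_i = 10^(NF_i/10), G_i = 10^(G_i,dB/10)
  Stage 1: F_1 = 10^(2.58/10) = 1.811, G_1 = 10^(−2.58/10) = 0.5521
  Stage 2: F_2 = 10^(2.13/10) = 1.633, G_2 = 10^(21.0/10) = 125.9
  Stage 3: F_3 = 10^(3.85/10) = 2.427, G_3 = 10^(14.1/10) = 25.70
  Stage 4: F_4 = 10^(5.90/10) = 3.890, G_4 = 10^(−5.90/10) = 0.2570
Friis cascade:
  F = 1.811 + (1.633 − 1)/0.5521 + (2.427 − 1)/69.50 + (3.890 − 1)/1786 = 2.980
NF = 10 log₁₀(2.980) = 4.74 dB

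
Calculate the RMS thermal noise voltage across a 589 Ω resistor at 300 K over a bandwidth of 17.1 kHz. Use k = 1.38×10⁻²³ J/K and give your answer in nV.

V_n = √(4kTRB)
4kTRB = 4 × 1.38×10⁻²³ × 300 × 5.89×10² × 1.71×10⁴ = 1.67×10⁻¹³ V²
V_n = √(1.67×10⁻¹³) = 4.08×10⁻⁷ V = 408 nV

408 nV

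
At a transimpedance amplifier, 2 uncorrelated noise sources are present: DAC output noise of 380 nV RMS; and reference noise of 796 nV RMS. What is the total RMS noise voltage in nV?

882 nV

Uncorrelated sources add in power (mean-square): V_tot = √(ΣV_i²)
V_tot = √[(3.80×10⁻⁷)² + (7.96×10⁻⁷)²] = 8.82×10⁻⁷ V = 882 nV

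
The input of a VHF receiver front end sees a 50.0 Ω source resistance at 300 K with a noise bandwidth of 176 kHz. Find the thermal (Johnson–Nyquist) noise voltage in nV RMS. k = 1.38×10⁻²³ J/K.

V_n = √(4kTRB)
4kTRB = 4 × 1.38×10⁻²³ × 300 × 5.00×10¹ × 1.76×10⁵ = 1.46×10⁻¹³ V²
V_n = √(1.46×10⁻¹³) = 3.82×10⁻⁷ V = 382 nV

382 nV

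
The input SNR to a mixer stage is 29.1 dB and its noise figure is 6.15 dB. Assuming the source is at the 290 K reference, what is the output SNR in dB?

By definition F = SNR_in/SNR_out, so in dB: SNR_out = SNR_in − NF
SNR_out = 29.1 − 6.15 = 22.95 dB

22.95 dB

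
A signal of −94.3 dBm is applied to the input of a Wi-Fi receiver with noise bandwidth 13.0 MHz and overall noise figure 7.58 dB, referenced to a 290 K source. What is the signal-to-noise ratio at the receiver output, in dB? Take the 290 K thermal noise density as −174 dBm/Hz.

1.0 dB

Noise floor: N = −174 + 10 log₁₀(B) + NF
10 log₁₀(1.30×10⁷) = 71.14 dB
N = −174 + 71.14 + 7.58 = −95.28 dBm
SNR = P_sig − N = −94.3 − (−95.28) = 0.98 dB → 1.0 dB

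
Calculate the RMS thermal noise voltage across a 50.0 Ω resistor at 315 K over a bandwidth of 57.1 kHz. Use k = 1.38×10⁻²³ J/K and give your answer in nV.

223 nV

V_n = √(4kTRB)
4kTRB = 4 × 1.38×10⁻²³ × 315 × 5.00×10¹ × 5.71×10⁴ = 4.96×10⁻¹⁴ V²
V_n = √(4.96×10⁻¹⁴) = 2.23×10⁻⁷ V = 223 nV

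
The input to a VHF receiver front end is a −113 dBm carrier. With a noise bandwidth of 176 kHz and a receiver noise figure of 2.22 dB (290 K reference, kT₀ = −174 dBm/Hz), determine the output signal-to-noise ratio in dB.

Noise floor: N = −174 + 10 log₁₀(B) + NF
10 log₁₀(1.76×10⁵) = 52.46 dB
N = −174 + 52.46 + 2.22 = −119.32 dBm
SNR = P_sig − N = −113 − (−119.32) = 6.32 dB → 6.3 dB

6.3 dB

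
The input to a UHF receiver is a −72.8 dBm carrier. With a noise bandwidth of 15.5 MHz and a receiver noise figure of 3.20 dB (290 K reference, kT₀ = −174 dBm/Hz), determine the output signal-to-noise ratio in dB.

Noise floor: N = −174 + 10 log₁₀(B) + NF
10 log₁₀(1.55×10⁷) = 71.9 dB
N = −174 + 71.9 + 3.20 = −98.90 dBm
SNR = P_sig − N = −72.8 − (−98.90) = 26.10 dB → 26.1 dB

26.1 dB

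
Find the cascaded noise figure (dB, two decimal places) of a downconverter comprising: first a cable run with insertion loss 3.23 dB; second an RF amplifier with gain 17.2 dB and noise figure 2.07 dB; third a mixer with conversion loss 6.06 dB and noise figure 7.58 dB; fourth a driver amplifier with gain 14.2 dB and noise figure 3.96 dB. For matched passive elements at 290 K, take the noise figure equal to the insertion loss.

Convert to linear (a loss of L dB is a gain of −L dB): F_i = 10^(NF_i/10), G_i = 10^(G_i,dB/10)
  Stage 1: F_1 = 10^(3.23/10) = 2.104, G_1 = 10^(−3.23/10) = 0.4753
  Stage 2: F_2 = 10^(2.07/10) = 1.611, G_2 = 10^(17.2/10) = 52.48
  Stage 3: F_3 = 10^(7.58/10) = 5.728, G_3 = 10^(−6.06/10) = 0.2477
  Stage 4: F_4 = 10^(3.96/10) = 2.489, G_4 = 10^(14.2/10) = 26.30
Friis cascade:
  F = 2.104 + (1.611 − 1)/0.4753 + (5.728 − 1)/24.95 + (2.489 − 1)/6.180 = 3.819
NF = 10 log₁₀(3.819) = 5.82 dB

5.82 dB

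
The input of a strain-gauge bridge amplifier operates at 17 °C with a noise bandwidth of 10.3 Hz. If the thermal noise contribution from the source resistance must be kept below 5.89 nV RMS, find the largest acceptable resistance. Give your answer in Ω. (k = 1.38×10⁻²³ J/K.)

T = 17 °C + 273.15 = 290.15 K
Johnson–Nyquist: V_n = √(4kTRB) ⇒ R = V_n² / (4kTB)
4kTB = 4 × 1.38×10⁻²³ × 290.15 × 1.03×10¹ = 1.65×10⁻¹⁹
R = (5.89×10⁻⁹)² / 1.65×10⁻¹⁹ = 2.10×10² Ω = 210 Ω

210 Ω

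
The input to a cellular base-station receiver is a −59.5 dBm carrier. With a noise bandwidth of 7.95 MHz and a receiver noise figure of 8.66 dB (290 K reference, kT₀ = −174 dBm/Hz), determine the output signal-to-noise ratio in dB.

36.8 dB

Noise floor: N = −174 + 10 log₁₀(B) + NF
10 log₁₀(7.95×10⁶) = 69 dB
N = −174 + 69 + 8.66 = −96.34 dBm
SNR = P_sig − N = −59.5 − (−96.34) = 36.84 dB → 36.8 dB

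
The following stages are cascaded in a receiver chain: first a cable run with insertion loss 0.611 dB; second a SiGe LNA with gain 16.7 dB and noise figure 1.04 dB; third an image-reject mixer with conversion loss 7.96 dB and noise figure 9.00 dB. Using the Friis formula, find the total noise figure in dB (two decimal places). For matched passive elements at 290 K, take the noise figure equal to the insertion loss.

Convert to linear (a loss of L dB is a gain of −L dB): F_i = 10^(NF_i/10), G_i = 10^(G_i,dB/10)
  Stage 1: F_1 = 10^(0.611/10) = 1.151, G_1 = 10^(−0.611/10) = 0.8688
  Stage 2: F_2 = 10^(1.04/10) = 1.271, G_2 = 10^(16.7/10) = 46.77
  Stage 3: F_3 = 10^(9.00/10) = 7.943, G_3 = 10^(−7.96/10) = 0.1600
Friis cascade:
  F = 1.151 + (1.271 − 1)/0.8688 + (7.943 − 1)/40.63 = 1.633
NF = 10 log₁₀(1.633) = 2.13 dB

2.13 dB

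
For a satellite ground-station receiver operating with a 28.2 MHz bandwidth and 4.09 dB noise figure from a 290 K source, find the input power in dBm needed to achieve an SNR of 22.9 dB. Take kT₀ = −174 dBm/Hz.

Sensitivity = −174 + 10 log₁₀(B) + NF + SNR_min
= −174 + 74.5 + 4.09 + 22.9
= −72.51 dBm → −72.5 dBm

−72.5 dBm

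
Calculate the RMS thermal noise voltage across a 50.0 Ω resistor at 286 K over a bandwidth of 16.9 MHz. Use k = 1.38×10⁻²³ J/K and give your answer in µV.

3.65 µV

V_n = √(4kTRB)
4kTRB = 4 × 1.38×10⁻²³ × 286 × 5.00×10¹ × 1.69×10⁷ = 1.33×10⁻¹¹ V²
V_n = √(1.33×10⁻¹¹) = 3.65×10⁻⁶ V = 3.65 µV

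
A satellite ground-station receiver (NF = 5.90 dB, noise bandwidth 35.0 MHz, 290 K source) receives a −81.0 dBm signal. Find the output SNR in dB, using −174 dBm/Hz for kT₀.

Noise floor: N = −174 + 10 log₁₀(B) + NF
10 log₁₀(3.50×10⁷) = 75.44 dB
N = −174 + 75.44 + 5.90 = −92.66 dBm
SNR = P_sig − N = −81.0 − (−92.66) = 11.66 dB → 11.7 dB

11.7 dB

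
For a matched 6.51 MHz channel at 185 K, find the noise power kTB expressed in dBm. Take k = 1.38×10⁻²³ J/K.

P_n = kTB = 1.38×10⁻²³ × 185 × 6.51×10⁶ = 1.66×10⁻¹⁴ W
In dBm: 10 log₁₀(1.66×10⁻¹⁴ / 10⁻³) = −107.8 dBm

−107.8 dBm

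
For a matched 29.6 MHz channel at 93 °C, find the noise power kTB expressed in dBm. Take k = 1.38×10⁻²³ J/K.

−98.3 dBm

T = 93 °C + 273.15 = 366.15 K
P_n = kTB = 1.38×10⁻²³ × 366.15 × 2.96×10⁷ = 1.50×10⁻¹³ W
In dBm: 10 log₁₀(1.50×10⁻¹³ / 10⁻³) = −98.3 dBm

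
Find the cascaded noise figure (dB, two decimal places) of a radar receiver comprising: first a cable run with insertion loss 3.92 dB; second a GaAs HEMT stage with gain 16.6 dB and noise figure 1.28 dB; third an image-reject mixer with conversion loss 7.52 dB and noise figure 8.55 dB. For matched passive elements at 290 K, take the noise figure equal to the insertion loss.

5.62 dB

Convert to linear (a loss of L dB is a gain of −L dB): F_i = 10^(NF_i/10), G_i = 10^(G_i,dB/10)
  Stage 1: F_1 = 10^(3.92/10) = 2.466, G_1 = 10^(−3.92/10) = 0.4055
  Stage 2: F_2 = 10^(1.28/10) = 1.343, G_2 = 10^(16.6/10) = 45.71
  Stage 3: F_3 = 10^(8.55/10) = 7.161, G_3 = 10^(−7.52/10) = 0.1770
Friis cascade:
  F = 2.466 + (1.343 − 1)/0.4055 + (7.161 − 1)/18.54 = 3.644
NF = 10 log₁₀(3.644) = 5.62 dB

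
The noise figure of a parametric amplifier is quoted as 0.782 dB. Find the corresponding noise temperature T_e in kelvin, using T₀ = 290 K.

57.2 K

F = 10^(0.782/10) = 1.19729
T_e = (F − 1)·T₀ = (1.19729 − 1) × 290 = 57.2 K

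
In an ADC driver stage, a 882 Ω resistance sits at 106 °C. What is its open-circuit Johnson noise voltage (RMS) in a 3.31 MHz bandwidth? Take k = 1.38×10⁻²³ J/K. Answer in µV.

T = 106 °C + 273.15 = 379.15 K
V_n = √(4kTRB)
4kTRB = 4 × 1.38×10⁻²³ × 379.15 × 8.82×10² × 3.31×10⁶ = 6.11×10⁻¹¹ V²
V_n = √(6.11×10⁻¹¹) = 7.82×10⁻⁶ V = 7.82 µV

7.82 µV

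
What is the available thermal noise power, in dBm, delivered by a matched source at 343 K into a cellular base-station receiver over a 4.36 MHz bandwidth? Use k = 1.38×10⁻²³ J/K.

−106.9 dBm

P_n = kTB = 1.38×10⁻²³ × 343 × 4.36×10⁶ = 2.06×10⁻¹⁴ W
In dBm: 10 log₁₀(2.06×10⁻¹⁴ / 10⁻³) = −106.9 dBm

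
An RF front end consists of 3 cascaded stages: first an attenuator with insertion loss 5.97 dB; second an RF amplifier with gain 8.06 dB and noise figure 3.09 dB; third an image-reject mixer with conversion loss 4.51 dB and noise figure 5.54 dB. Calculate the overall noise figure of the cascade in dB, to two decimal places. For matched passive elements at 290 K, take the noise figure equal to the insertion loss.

9.84 dB

Convert to linear (a loss of L dB is a gain of −L dB): F_i = 10^(NF_i/10), G_i = 10^(G_i,dB/10)
  Stage 1: F_1 = 10^(5.97/10) = 3.954, G_1 = 10^(−5.97/10) = 0.2529
  Stage 2: F_2 = 10^(3.09/10) = 2.037, G_2 = 10^(8.06/10) = 6.397
  Stage 3: F_3 = 10^(5.54/10) = 3.581, G_3 = 10^(−4.51/10) = 0.3540
Friis cascade:
  F = 3.954 + (2.037 − 1)/0.2529 + (3.581 − 1)/1.618 = 9.649
NF = 10 log₁₀(9.649) = 9.84 dB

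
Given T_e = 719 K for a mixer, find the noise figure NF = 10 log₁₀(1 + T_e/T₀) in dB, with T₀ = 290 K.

F = 1 + T_e/T₀ = 1 + 719/290 = 3.47931
NF = 10 log₁₀(3.47931) = 5.41 dB

5.41 dB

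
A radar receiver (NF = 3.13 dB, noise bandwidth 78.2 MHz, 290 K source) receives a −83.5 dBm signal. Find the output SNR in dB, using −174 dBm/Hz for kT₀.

Noise floor: N = −174 + 10 log₁₀(B) + NF
10 log₁₀(7.82×10⁷) = 78.93 dB
N = −174 + 78.93 + 3.13 = −91.94 dBm
SNR = P_sig − N = −83.5 − (−91.94) = 8.44 dB → 8.4 dB

8.4 dB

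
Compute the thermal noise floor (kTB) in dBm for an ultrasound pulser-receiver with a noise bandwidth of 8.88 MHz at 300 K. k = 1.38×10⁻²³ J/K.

P_n = kTB = 1.38×10⁻²³ × 300 × 8.88×10⁶ = 3.68×10⁻¹⁴ W
In dBm: 10 log₁₀(3.68×10⁻¹⁴ / 10⁻³) = −104.3 dBm

−104.3 dBm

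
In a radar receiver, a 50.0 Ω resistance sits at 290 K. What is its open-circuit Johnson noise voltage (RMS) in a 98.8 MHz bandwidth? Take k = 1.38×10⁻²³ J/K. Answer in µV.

8.89 µV

V_n = √(4kTRB)
4kTRB = 4 × 1.38×10⁻²³ × 290 × 5.00×10¹ × 9.88×10⁷ = 7.91×10⁻¹¹ V²
V_n = √(7.91×10⁻¹¹) = 8.89×10⁻⁶ V = 8.89 µV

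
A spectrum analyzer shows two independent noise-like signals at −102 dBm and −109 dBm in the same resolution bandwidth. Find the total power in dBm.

−101.2 dBm

Convert to linear, add, convert back:
P₁ = 6.31×10⁻¹⁴ W, P₂ = 1.26×10⁻¹⁴ W
P_tot = 7.57×10⁻¹⁴ W → 10 log₁₀(P_tot / 10⁻³) = −101.2 dBm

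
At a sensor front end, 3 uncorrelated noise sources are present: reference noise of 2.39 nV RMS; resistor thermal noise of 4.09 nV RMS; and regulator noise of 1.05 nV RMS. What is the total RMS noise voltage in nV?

4.85 nV

Uncorrelated sources add in power (mean-square): V_tot = √(ΣV_i²)
V_tot = √[(2.39×10⁻⁹)² + (4.09×10⁻⁹)² + (1.05×10⁻⁹)²] = 4.85×10⁻⁹ V = 4.85 nV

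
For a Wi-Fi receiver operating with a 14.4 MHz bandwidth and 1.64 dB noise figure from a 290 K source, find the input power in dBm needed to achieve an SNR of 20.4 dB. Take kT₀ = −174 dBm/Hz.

−80.4 dBm

Sensitivity = −174 + 10 log₁₀(B) + NF + SNR_min
= −174 + 71.58 + 1.64 + 20.4
= −80.38 dBm → −80.4 dBm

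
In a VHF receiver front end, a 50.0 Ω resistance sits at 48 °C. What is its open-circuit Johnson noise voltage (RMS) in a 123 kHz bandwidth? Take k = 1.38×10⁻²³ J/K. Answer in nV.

T = 48 °C + 273.15 = 321.15 K
V_n = √(4kTRB)
4kTRB = 4 × 1.38×10⁻²³ × 321.15 × 5.00×10¹ × 1.23×10⁵ = 1.09×10⁻¹³ V²
V_n = √(1.09×10⁻¹³) = 3.30×10⁻⁷ V = 330 nV

330 nV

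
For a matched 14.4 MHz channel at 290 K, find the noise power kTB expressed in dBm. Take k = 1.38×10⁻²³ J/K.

−102.4 dBm

P_n = kTB = 1.38×10⁻²³ × 290 × 1.44×10⁷ = 5.76×10⁻¹⁴ W
In dBm: 10 log₁₀(5.76×10⁻¹⁴ / 10⁻³) = −102.4 dBm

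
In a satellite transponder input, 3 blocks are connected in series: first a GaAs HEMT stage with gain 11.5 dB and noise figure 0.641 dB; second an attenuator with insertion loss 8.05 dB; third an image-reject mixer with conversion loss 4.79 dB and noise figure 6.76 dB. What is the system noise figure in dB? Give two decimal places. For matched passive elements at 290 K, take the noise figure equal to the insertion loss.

5.09 dB

Convert to linear (a loss of L dB is a gain of −L dB): F_i = 10^(NF_i/10), G_i = 10^(G_i,dB/10)
  Stage 1: F_1 = 10^(0.641/10) = 1.159, G_1 = 10^(11.5/10) = 14.13
  Stage 2: F_2 = 10^(8.05/10) = 6.383, G_2 = 10^(−8.05/10) = 0.1567
  Stage 3: F_3 = 10^(6.76/10) = 4.742, G_3 = 10^(−4.79/10) = 0.3319
Friis cascade:
  F = 1.159 + (6.383 − 1)/14.13 + (4.742 − 1)/2.213 = 3.231
NF = 10 log₁₀(3.231) = 5.09 dB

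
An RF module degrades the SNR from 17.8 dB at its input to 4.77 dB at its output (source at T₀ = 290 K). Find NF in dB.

NF (dB) = SNR_in(dB) − SNR_out(dB) when the source is at T₀
NF = 17.8 − 4.77 = 13.03 dB

13.03 dB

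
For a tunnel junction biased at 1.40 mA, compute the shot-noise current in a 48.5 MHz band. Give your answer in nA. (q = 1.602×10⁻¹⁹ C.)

147 nA

I_n = √(2qI·B)
2qI·B = 2 × 1.602×10⁻¹⁹ × 1.40×10⁻³ × 4.85×10⁷ = 2.18×10⁻¹⁴ A²
I_n = √(2.18×10⁻¹⁴) = 1.47×10⁻⁷ A = 147 nA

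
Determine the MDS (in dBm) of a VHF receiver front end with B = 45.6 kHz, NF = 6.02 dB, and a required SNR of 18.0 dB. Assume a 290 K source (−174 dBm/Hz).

−103.4 dBm

Sensitivity = −174 + 10 log₁₀(B) + NF + SNR_min
= −174 + 46.59 + 6.02 + 18.0
= −103.39 dBm → −103.4 dBm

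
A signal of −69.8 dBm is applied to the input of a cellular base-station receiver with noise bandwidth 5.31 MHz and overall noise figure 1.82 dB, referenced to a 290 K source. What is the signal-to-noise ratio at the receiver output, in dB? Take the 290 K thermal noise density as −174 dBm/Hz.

35.1 dB

Noise floor: N = −174 + 10 log₁₀(B) + NF
10 log₁₀(5.31×10⁶) = 67.25 dB
N = −174 + 67.25 + 1.82 = −104.93 dBm
SNR = P_sig − N = −69.8 − (−104.93) = 35.13 dB → 35.1 dB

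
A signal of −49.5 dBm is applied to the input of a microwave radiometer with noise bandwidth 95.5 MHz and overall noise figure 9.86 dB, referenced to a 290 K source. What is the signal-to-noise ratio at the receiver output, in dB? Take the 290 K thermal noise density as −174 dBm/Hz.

Noise floor: N = −174 + 10 log₁₀(B) + NF
10 log₁₀(9.55×10⁷) = 79.8 dB
N = −174 + 79.8 + 9.86 = −84.34 dBm
SNR = P_sig − N = −49.5 − (−84.34) = 34.84 dB → 34.8 dB

34.8 dB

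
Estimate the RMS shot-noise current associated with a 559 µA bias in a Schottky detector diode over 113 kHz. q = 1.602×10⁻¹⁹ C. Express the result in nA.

I_n = √(2qI·B)
2qI·B = 2 × 1.602×10⁻¹⁹ × 5.59×10⁻⁴ × 1.13×10⁵ = 2.02×10⁻¹⁷ A²
I_n = √(2.02×10⁻¹⁷) = 4.50×10⁻⁹ A = 4.50 nA

4.50 nA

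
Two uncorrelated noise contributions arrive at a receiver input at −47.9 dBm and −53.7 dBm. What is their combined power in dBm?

−46.9 dBm

Convert to linear, add, convert back:
P₁ = 1.62×10⁻⁸ W, P₂ = 4.27×10⁻⁹ W
P_tot = 2.05×10⁻⁸ W → 10 log₁₀(P_tot / 10⁻³) = −46.9 dBm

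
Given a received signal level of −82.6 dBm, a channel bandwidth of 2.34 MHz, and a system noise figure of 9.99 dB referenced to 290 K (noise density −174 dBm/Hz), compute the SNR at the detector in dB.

17.7 dB

Noise floor: N = −174 + 10 log₁₀(B) + NF
10 log₁₀(2.34×10⁶) = 63.69 dB
N = −174 + 63.69 + 9.99 = −100.32 dBm
SNR = P_sig − N = −82.6 − (−100.32) = 17.72 dB → 17.7 dB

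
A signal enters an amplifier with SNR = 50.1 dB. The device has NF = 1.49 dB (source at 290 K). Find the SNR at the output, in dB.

By definition F = SNR_in/SNR_out, so in dB: SNR_out = SNR_in − NF
SNR_out = 50.1 − 1.49 = 48.61 dB

48.61 dB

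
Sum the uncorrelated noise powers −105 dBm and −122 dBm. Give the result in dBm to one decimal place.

−104.9 dBm

Convert to linear, add, convert back:
P₁ = 3.16×10⁻¹⁴ W, P₂ = 6.31×10⁻¹⁶ W
P_tot = 3.23×10⁻¹⁴ W → 10 log₁₀(P_tot / 10⁻³) = −104.9 dBm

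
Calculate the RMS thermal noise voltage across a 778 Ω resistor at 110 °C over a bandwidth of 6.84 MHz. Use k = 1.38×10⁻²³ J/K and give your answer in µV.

T = 110 °C + 273.15 = 383.15 K
V_n = √(4kTRB)
4kTRB = 4 × 1.38×10⁻²³ × 383.15 × 7.78×10² × 6.84×10⁶ = 1.13×10⁻¹⁰ V²
V_n = √(1.13×10⁻¹⁰) = 1.06×10⁻⁵ V = 10.6 µV

10.6 µV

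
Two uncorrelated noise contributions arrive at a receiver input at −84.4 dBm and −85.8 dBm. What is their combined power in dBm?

Convert to linear, add, convert back:
P₁ = 3.63×10⁻¹² W, P₂ = 2.63×10⁻¹² W
P_tot = 6.26×10⁻¹² W → 10 log₁₀(P_tot / 10⁻³) = −82.0 dBm

−82.0 dBm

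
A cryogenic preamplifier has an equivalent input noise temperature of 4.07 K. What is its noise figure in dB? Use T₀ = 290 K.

0.061 dB

F = 1 + T_e/T₀ = 1 + 4.07/290 = 1.01403
NF = 10 log₁₀(1.01403) = 0.061 dB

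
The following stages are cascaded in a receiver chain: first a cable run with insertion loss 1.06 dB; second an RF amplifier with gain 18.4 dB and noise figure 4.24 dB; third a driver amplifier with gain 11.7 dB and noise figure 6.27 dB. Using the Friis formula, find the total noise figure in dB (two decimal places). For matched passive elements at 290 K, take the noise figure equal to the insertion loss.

Convert to linear (a loss of L dB is a gain of −L dB): F_i = 10^(NF_i/10), G_i = 10^(G_i,dB/10)
  Stage 1: F_1 = 10^(1.06/10) = 1.276, G_1 = 10^(−1.06/10) = 0.7834
  Stage 2: F_2 = 10^(4.24/10) = 2.655, G_2 = 10^(18.4/10) = 69.18
  Stage 3: F_3 = 10^(6.27/10) = 4.236, G_3 = 10^(11.7/10) = 14.79
Friis cascade:
  F = 1.276 + (2.655 − 1)/0.7834 + (4.236 − 1)/54.20 = 3.448
NF = 10 log₁₀(3.448) = 5.38 dB

5.38 dB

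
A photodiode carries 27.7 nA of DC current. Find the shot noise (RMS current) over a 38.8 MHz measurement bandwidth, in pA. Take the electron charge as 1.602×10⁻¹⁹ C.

587 pA

I_n = √(2qI·B)
2qI·B = 2 × 1.602×10⁻¹⁹ × 2.77×10⁻⁸ × 3.88×10⁷ = 3.44×10⁻¹⁹ A²
I_n = √(3.44×10⁻¹⁹) = 5.87×10⁻¹⁰ A = 587 pA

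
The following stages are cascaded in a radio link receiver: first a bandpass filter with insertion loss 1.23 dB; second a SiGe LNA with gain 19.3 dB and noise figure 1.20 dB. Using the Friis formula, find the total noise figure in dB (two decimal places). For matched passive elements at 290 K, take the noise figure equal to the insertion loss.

2.43 dB

Convert to linear (a loss of L dB is a gain of −L dB): F_i = 10^(NF_i/10), G_i = 10^(G_i,dB/10)
  Stage 1: F_1 = 10^(1.23/10) = 1.327, G_1 = 10^(−1.23/10) = 0.7534
  Stage 2: F_2 = 10^(1.20/10) = 1.318, G_2 = 10^(19.3/10) = 85.11
Friis cascade:
  F = 1.327 + (1.318 − 1)/0.7534 = 1.750
NF = 10 log₁₀(1.750) = 2.43 dB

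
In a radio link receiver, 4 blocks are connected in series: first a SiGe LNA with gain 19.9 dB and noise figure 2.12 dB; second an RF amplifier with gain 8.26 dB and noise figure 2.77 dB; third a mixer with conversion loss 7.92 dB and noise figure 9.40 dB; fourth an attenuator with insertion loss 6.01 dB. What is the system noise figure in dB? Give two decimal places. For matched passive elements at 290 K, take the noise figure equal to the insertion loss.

2.25 dB

Convert to linear (a loss of L dB is a gain of −L dB): F_i = 10^(NF_i/10), G_i = 10^(G_i,dB/10)
  Stage 1: F_1 = 10^(2.12/10) = 1.629, G_1 = 10^(19.9/10) = 97.72
  Stage 2: F_2 = 10^(2.77/10) = 1.892, G_2 = 10^(8.26/10) = 6.699
  Stage 3: F_3 = 10^(9.40/10) = 8.710, G_3 = 10^(−7.92/10) = 0.1614
  Stage 4: F_4 = 10^(6.01/10) = 3.990, G_4 = 10^(−6.01/10) = 0.2506
Friis cascade:
  F = 1.629 + (1.892 − 1)/97.72 + (8.710 − 1)/654.6 + (3.990 − 1)/105.7 = 1.678
NF = 10 log₁₀(1.678) = 2.25 dB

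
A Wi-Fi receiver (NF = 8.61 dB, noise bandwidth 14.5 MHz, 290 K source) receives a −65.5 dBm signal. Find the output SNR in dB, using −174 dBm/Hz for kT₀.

28.3 dB

Noise floor: N = −174 + 10 log₁₀(B) + NF
10 log₁₀(1.45×10⁷) = 71.61 dB
N = −174 + 71.61 + 8.61 = −93.78 dBm
SNR = P_sig − N = −65.5 − (−93.78) = 28.28 dB → 28.3 dB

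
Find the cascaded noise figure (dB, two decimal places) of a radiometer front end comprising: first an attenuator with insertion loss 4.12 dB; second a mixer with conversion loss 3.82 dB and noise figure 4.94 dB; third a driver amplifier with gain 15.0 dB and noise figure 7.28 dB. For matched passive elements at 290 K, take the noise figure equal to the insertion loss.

15.45 dB

Convert to linear (a loss of L dB is a gain of −L dB): F_i = 10^(NF_i/10), G_i = 10^(G_i,dB/10)
  Stage 1: F_1 = 10^(4.12/10) = 2.582, G_1 = 10^(−4.12/10) = 0.3873
  Stage 2: F_2 = 10^(4.94/10) = 3.119, G_2 = 10^(−3.82/10) = 0.4150
  Stage 3: F_3 = 10^(7.28/10) = 5.346, G_3 = 10^(15.0/10) = 31.62
Friis cascade:
  F = 2.582 + (3.119 − 1)/0.3873 + (5.346 − 1)/0.1607 = 35.10
NF = 10 log₁₀(35.10) = 15.45 dB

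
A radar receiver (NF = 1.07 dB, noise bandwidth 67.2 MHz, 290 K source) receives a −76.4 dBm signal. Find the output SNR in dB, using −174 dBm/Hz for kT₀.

18.3 dB

Noise floor: N = −174 + 10 log₁₀(B) + NF
10 log₁₀(6.72×10⁷) = 78.27 dB
N = −174 + 78.27 + 1.07 = −94.66 dBm
SNR = P_sig − N = −76.4 − (−94.66) = 18.26 dB → 18.3 dB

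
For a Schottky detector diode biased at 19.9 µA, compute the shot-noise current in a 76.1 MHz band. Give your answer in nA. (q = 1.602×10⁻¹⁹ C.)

22.0 nA

I_n = √(2qI·B)
2qI·B = 2 × 1.602×10⁻¹⁹ × 1.99×10⁻⁵ × 7.61×10⁷ = 4.85×10⁻¹⁶ A²
I_n = √(4.85×10⁻¹⁶) = 2.20×10⁻⁸ A = 22.0 nA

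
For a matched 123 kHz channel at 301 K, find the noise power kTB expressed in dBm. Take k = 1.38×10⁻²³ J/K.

−122.9 dBm

P_n = kTB = 1.38×10⁻²³ × 301 × 1.23×10⁵ = 5.11×10⁻¹⁶ W
In dBm: 10 log₁₀(5.11×10⁻¹⁶ / 10⁻³) = −122.9 dBm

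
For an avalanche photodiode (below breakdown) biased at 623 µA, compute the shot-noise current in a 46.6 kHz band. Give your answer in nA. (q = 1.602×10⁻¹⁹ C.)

I_n = √(2qI·B)
2qI·B = 2 × 1.602×10⁻¹⁹ × 6.23×10⁻⁴ × 4.66×10⁴ = 9.30×10⁻¹⁸ A²
I_n = √(9.30×10⁻¹⁸) = 3.05×10⁻⁹ A = 3.05 nA

3.05 nA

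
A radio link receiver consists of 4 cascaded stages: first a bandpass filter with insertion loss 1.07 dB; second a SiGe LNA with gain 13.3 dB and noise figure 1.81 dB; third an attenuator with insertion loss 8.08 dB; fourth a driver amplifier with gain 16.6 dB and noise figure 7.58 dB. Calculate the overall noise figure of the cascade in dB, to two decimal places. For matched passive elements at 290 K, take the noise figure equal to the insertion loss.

Convert to linear (a loss of L dB is a gain of −L dB): F_i = 10^(NF_i/10), G_i = 10^(G_i,dB/10)
  Stage 1: F_1 = 10^(1.07/10) = 1.279, G_1 = 10^(−1.07/10) = 0.7816
  Stage 2: F_2 = 10^(1.81/10) = 1.517, G_2 = 10^(13.3/10) = 21.38
  Stage 3: F_3 = 10^(8.08/10) = 6.427, G_3 = 10^(−8.08/10) = 0.1556
  Stage 4: F_4 = 10^(7.58/10) = 5.728, G_4 = 10^(16.6/10) = 45.71
Friis cascade:
  F = 1.279 + (1.517 − 1)/0.7816 + (6.427 − 1)/16.71 + (5.728 − 1)/2.600 = 4.084
NF = 10 log₁₀(4.084) = 6.11 dB

6.11 dB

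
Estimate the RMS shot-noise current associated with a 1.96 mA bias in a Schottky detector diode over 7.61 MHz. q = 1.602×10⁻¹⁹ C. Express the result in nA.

I_n = √(2qI·B)
2qI·B = 2 × 1.602×10⁻¹⁹ × 1.96×10⁻³ × 7.61×10⁶ = 4.78×10⁻¹⁵ A²
I_n = √(4.78×10⁻¹⁵) = 6.91×10⁻⁸ A = 69.1 nA

69.1 nA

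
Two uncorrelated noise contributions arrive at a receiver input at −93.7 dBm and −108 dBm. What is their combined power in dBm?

Convert to linear, add, convert back:
P₁ = 4.27×10⁻¹³ W, P₂ = 1.58×10⁻¹⁴ W
P_tot = 4.42×10⁻¹³ W → 10 log₁₀(P_tot / 10⁻³) = −93.5 dBm

−93.5 dBm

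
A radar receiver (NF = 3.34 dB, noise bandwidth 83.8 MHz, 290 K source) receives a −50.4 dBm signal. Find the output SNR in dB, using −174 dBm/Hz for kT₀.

Noise floor: N = −174 + 10 log₁₀(B) + NF
10 log₁₀(8.38×10⁷) = 79.23 dB
N = −174 + 79.23 + 3.34 = −91.43 dBm
SNR = P_sig − N = −50.4 − (−91.43) = 41.03 dB → 41.0 dB

41.0 dB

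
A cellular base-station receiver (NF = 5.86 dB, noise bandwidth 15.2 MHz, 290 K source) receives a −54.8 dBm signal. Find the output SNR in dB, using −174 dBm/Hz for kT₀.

41.5 dB

Noise floor: N = −174 + 10 log₁₀(B) + NF
10 log₁₀(1.52×10⁷) = 71.82 dB
N = −174 + 71.82 + 5.86 = −96.32 dBm
SNR = P_sig − N = −54.8 − (−96.32) = 41.52 dB → 41.5 dB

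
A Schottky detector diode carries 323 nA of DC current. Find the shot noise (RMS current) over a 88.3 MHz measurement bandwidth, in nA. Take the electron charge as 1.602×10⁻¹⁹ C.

3.02 nA

I_n = √(2qI·B)
2qI·B = 2 × 1.602×10⁻¹⁹ × 3.23×10⁻⁷ × 8.83×10⁷ = 9.14×10⁻¹⁸ A²
I_n = √(9.14×10⁻¹⁸) = 3.02×10⁻⁹ A = 3.02 nA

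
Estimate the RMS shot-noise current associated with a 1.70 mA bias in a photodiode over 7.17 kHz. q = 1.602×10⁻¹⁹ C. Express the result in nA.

1.98 nA

I_n = √(2qI·B)
2qI·B = 2 × 1.602×10⁻¹⁹ × 1.70×10⁻³ × 7.17×10³ = 3.91×10⁻¹⁸ A²
I_n = √(3.91×10⁻¹⁸) = 1.98×10⁻⁹ A = 1.98 nA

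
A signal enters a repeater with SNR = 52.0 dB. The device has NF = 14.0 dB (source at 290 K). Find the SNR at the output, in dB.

By definition F = SNR_in/SNR_out, so in dB: SNR_out = SNR_in − NF
SNR_out = 52.0 − 14.0 = 38.0 dB

38.0 dB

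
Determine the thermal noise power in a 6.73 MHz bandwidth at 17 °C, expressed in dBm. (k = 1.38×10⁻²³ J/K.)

−105.7 dBm

T = 17 °C + 273.15 = 290.15 K
P_n = kTB = 1.38×10⁻²³ × 290.15 × 6.73×10⁶ = 2.69×10⁻¹⁴ W
In dBm: 10 log₁₀(2.69×10⁻¹⁴ / 10⁻³) = −105.7 dBm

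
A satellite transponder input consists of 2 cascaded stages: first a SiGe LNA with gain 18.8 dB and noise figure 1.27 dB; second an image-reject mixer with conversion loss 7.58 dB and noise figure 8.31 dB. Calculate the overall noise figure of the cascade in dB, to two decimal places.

Convert to linear (a loss of L dB is a gain of −L dB): F_i = 10^(NF_i/10), G_i = 10^(G_i,dB/10)
  Stage 1: F_1 = 10^(1.27/10) = 1.340, G_1 = 10^(18.8/10) = 75.86
  Stage 2: F_2 = 10^(8.31/10) = 6.776, G_2 = 10^(−7.58/10) = 0.1746
Friis cascade:
  F = 1.340 + (6.776 − 1)/75.86 = 1.416
NF = 10 log₁₀(1.416) = 1.51 dB

1.51 dB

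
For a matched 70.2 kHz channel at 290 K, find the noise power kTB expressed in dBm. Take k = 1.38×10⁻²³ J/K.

P_n = kTB = 1.38×10⁻²³ × 290 × 7.02×10⁴ = 2.81×10⁻¹⁶ W
In dBm: 10 log₁₀(2.81×10⁻¹⁶ / 10⁻³) = −125.5 dBm

−125.5 dBm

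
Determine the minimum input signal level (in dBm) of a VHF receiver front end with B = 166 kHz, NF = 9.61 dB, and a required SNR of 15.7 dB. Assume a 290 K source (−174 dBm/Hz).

−96.5 dBm

Sensitivity = −174 + 10 log₁₀(B) + NF + SNR_min
= −174 + 52.2 + 9.61 + 15.7
= −96.49 dBm → −96.5 dBm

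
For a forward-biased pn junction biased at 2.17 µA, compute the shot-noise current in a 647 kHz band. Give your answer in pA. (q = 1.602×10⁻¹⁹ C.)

671 pA

I_n = √(2qI·B)
2qI·B = 2 × 1.602×10⁻¹⁹ × 2.17×10⁻⁶ × 6.47×10⁵ = 4.50×10⁻¹⁹ A²
I_n = √(4.50×10⁻¹⁹) = 6.71×10⁻¹⁰ A = 671 pA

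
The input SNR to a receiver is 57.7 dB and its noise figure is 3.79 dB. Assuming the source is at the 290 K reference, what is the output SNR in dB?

By definition F = SNR_in/SNR_out, so in dB: SNR_out = SNR_in − NF
SNR_out = 57.7 − 3.79 = 53.91 dB

53.91 dB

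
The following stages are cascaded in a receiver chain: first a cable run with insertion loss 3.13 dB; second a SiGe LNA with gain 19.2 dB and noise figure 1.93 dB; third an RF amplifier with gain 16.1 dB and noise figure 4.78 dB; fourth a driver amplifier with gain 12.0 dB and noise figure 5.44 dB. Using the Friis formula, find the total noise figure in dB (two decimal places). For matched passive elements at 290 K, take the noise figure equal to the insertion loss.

Convert to linear (a loss of L dB is a gain of −L dB): F_i = 10^(NF_i/10), G_i = 10^(G_i,dB/10)
  Stage 1: F_1 = 10^(3.13/10) = 2.056, G_1 = 10^(−3.13/10) = 0.4864
  Stage 2: F_2 = 10^(1.93/10) = 1.560, G_2 = 10^(19.2/10) = 83.18
  Stage 3: F_3 = 10^(4.78/10) = 3.006, G_3 = 10^(16.1/10) = 40.74
  Stage 4: F_4 = 10^(5.44/10) = 3.499, G_4 = 10^(12.0/10) = 15.85
Friis cascade:
  F = 2.056 + (1.560 − 1)/0.4864 + (3.006 − 1)/40.46 + (3.499 − 1)/1648 = 3.257
NF = 10 log₁₀(3.257) = 5.13 dB

5.13 dB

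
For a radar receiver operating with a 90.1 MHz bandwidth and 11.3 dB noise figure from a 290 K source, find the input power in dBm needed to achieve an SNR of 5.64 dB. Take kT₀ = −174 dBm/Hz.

Sensitivity = −174 + 10 log₁₀(B) + NF + SNR_min
= −174 + 79.55 + 11.3 + 5.64
= −77.51 dBm → −77.5 dBm

−77.5 dBm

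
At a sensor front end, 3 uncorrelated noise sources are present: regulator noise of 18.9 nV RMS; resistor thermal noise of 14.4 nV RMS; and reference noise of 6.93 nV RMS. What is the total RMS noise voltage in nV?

24.8 nV

Uncorrelated sources add in power (mean-square): V_tot = √(ΣV_i²)
V_tot = √[(1.89×10⁻⁸)² + (1.44×10⁻⁸)² + (6.93×10⁻⁹)²] = 2.48×10⁻⁸ V = 24.8 nV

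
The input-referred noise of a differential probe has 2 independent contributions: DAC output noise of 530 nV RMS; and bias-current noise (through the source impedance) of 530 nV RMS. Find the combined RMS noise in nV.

Uncorrelated sources add in power (mean-square): V_tot = √(ΣV_i²)
V_tot = √[(5.30×10⁻⁷)² + (5.30×10⁻⁷)²] = 7.50×10⁻⁷ V = 750 nV

750 nV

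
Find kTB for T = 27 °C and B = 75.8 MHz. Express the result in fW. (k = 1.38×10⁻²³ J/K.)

T = 27 °C + 273.15 = 300.15 K
P_n = kTB = 1.38×10⁻²³ × 300.15 × 7.58×10⁷ = 3.14×10⁻¹³ W = 314 fW

314 fW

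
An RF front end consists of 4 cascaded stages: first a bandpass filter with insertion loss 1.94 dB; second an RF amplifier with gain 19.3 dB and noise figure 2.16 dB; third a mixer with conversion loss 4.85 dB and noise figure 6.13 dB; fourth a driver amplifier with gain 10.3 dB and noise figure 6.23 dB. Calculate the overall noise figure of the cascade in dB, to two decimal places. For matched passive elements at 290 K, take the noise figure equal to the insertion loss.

Convert to linear (a loss of L dB is a gain of −L dB): F_i = 10^(NF_i/10), G_i = 10^(G_i,dB/10)
  Stage 1: F_1 = 10^(1.94/10) = 1.563, G_1 = 10^(−1.94/10) = 0.6397
  Stage 2: F_2 = 10^(2.16/10) = 1.644, G_2 = 10^(19.3/10) = 85.11
  Stage 3: F_3 = 10^(6.13/10) = 4.102, G_3 = 10^(−4.85/10) = 0.3273
  Stage 4: F_4 = 10^(6.23/10) = 4.198, G_4 = 10^(10.3/10) = 10.72
Friis cascade:
  F = 1.563 + (1.644 − 1)/0.6397 + (4.102 − 1)/54.45 + (4.198 − 1)/17.82 = 2.807
NF = 10 log₁₀(2.807) = 4.48 dB

4.48 dB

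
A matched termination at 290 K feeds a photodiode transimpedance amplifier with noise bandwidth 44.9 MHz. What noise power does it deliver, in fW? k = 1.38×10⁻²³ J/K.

P_n = kTB = 1.38×10⁻²³ × 290 × 4.49×10⁷ = 1.80×10⁻¹³ W = 180 fW

180 fW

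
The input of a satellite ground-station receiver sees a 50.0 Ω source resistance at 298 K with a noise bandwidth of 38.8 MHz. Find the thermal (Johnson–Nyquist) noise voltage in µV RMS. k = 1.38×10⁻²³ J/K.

V_n = √(4kTRB)
4kTRB = 4 × 1.38×10⁻²³ × 298 × 5.00×10¹ × 3.88×10⁷ = 3.19×10⁻¹¹ V²
V_n = √(3.19×10⁻¹¹) = 5.65×10⁻⁶ V = 5.65 µV

5.65 µV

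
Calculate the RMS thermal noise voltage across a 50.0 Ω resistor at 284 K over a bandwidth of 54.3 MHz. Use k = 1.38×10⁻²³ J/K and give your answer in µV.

6.52 µV

V_n = √(4kTRB)
4kTRB = 4 × 1.38×10⁻²³ × 284 × 5.00×10¹ × 5.43×10⁷ = 4.26×10⁻¹¹ V²
V_n = √(4.26×10⁻¹¹) = 6.52×10⁻⁶ V = 6.52 µV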